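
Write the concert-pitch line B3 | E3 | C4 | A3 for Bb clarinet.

Written C4 sounds as Bb3 on the Bb clarinet, so concert pitches are written a major second up.
B3 becomes C#4
E3 becomes F#3
C4 becomes D4
A3 becomes B3

C#4 F#3 D4 B3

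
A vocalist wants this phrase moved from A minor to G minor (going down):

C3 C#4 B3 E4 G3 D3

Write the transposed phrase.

Bb2 B3 A3 D4 F3 C3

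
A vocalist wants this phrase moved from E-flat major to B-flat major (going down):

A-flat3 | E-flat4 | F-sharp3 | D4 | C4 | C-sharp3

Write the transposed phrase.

Eb3 Bb3 C#3 A3 G3 G#2

From E-flat down to B-flat is a perfect fourth; apply that to each pitch.
Ab3 → Eb3
Eb4 → Bb3
F#3 → C#3
D4 → A3
C4 → G3
C#3 → G#2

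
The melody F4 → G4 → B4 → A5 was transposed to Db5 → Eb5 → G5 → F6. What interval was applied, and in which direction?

up a minor sixth

From F4 to Db5 is 6 letter names — a sixth of some quality.
F4 to Db5 is 8 semitones, which makes it a minor sixth; the second version is higher, so the direction is up.
Checking another pair — A5 → F6 — gives the same interval.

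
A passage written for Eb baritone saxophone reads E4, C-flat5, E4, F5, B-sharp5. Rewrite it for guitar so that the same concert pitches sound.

G3 Ebb4 G3 Ab4 D#5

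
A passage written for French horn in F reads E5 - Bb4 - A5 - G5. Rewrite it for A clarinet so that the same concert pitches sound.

C5 Gb4 F5 Eb5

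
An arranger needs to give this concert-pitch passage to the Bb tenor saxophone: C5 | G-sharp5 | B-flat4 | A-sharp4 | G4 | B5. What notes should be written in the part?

D6 A#6 C6 B#5 A5 C#7

Written C4 sounds as Bb2 on the Bb tenor saxophone, so concert pitches are written a major ninth up.
C5 to D6
G#5 to A#6
Bb4 to C6
A#4 to B#5
G4 to A5
B5 to C#7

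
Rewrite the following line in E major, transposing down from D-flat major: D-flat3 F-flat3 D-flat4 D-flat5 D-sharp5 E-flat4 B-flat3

E2 G2 E3 E4 E##4 F#3 C#3

D-flat major to E major down is a diminished seventh, so every note moves down by that interval.
Db3 gives E2
Fb3 gives G2
Db4 gives E3
Db5 gives E4
D#5 gives E##4
Eb4 gives F#3
Bb3 gives C#3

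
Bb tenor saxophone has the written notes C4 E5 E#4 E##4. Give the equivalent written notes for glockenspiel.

Bb0 D2 D#1 D##1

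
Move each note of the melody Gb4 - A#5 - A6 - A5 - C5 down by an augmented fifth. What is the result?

An augmented fifth down from Gb4 gives Cbb4.
An augmented fifth down from A#5 gives D5.
An augmented fifth down from A6 gives Db6.
A5 down an augmented fifth is Db5.
C5: a fifth down reaches F, and 8 semitones makes it Fb4.

Cbb4 D5 Db6 Db5 Fb4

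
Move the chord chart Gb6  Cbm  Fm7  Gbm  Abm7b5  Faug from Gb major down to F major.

F6 Bbm Em7 Fm Gm7b5 Eaug

Gb major down to F major is a minor second; each chord root moves by that interval while the quality stays the same.
Gb6: root Gb down a minor second → F, giving F6.
Cbm: root Cb down a minor second → Bb, giving Bbm.
Fm7: root F down a minor second → E, giving Em7.
Gbm: root Gb down a minor second → F, giving Fm.
Abm7b5: root Ab down a minor second → G, giving Gm7b5.
Faug: root F down a minor second → E, giving Eaug.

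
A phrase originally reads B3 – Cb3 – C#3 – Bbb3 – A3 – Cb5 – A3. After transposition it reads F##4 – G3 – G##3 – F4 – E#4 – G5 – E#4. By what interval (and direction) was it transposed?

up an augmented fifth

Take the first pair: B3 → F##4. B to F spans 5 letter names, so the interval is some kind of fifth.
B3 to F##4 is 8 semitones, which makes it an augmented fifth; the second version is higher, so the direction is up.
Checking another pair — A3 → E#4 — gives the same interval.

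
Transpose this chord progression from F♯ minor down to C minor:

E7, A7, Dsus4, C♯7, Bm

F♯ minor down to C minor is an augmented fourth; each chord root moves by that interval while the quality stays the same.
E7: root E down an augmented fourth → Bb, giving Bb7.
A7: root A down an augmented fourth → Eb, giving Eb7.
Dsus4: root D down an augmented fourth → Ab, giving Absus4.
C♯7: root C♯ down an augmented fourth → G, giving G7.
Bm: root B down an augmented fourth → F, giving Fm.

Bb7 Eb7 Absus4 G7 Fm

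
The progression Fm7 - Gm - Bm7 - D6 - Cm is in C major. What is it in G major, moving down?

C major down to G major is a perfect fourth; each chord root moves by that interval while the quality stays the same.
Fm7: root F down a perfect fourth → C, giving Cm7.
Gm: root G down a perfect fourth → D, giving Dm.
Bm7: root B down a perfect fourth → F#, giving F#m7.
D6: root D down a perfect fourth → A, giving A6.
Cm: root C down a perfect fourth → G, giving Gm.

Cm7 Dm F#m7 A6 Gm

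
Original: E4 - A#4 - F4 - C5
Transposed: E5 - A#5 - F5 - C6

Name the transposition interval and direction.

up a perfect octave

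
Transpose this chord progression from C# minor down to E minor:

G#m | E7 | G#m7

Bm G7 Bm7

C# minor down to E minor is a major sixth; each chord root moves by that interval while the quality stays the same.
G#m: root G# down a major sixth → B, giving Bm.
E7: root E down a major sixth → G, giving G7.
G#m7: root G# down a major sixth → B, giving Bm7.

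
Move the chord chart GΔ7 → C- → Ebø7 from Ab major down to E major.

Ab major down to E major is a diminished fourth; each chord root moves by that interval while the quality stays the same.
GΔ7: root G down a diminished fourth → D#, giving D#Δ7.
C-: root C down a diminished fourth → G#, giving G#-.
Ebø7: root Eb down a diminished fourth → B, giving Bø7.

D#Δ7 G#- Bø7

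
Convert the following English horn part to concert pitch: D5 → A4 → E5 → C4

G4 D4 A4 F3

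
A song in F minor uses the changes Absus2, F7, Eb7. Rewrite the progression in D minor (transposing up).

Fsus2 D7 C7

F minor up to D minor is a major sixth; each chord root moves by that interval while the quality stays the same.
Absus2: root Ab up a major sixth → F, giving Fsus2.
F7: root F up a major sixth → D, giving D7.
Eb7: root Eb up a major sixth → C, giving C7.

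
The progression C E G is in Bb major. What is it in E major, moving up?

Bb major up to E major is an augmented fourth; each chord root moves by that interval while the quality stays the same.
C: root C up an augmented fourth → F#, giving F#.
E: root E up an augmented fourth → A#, giving A#.
G: root G up an augmented fourth → C#, giving C#.

F# A# C#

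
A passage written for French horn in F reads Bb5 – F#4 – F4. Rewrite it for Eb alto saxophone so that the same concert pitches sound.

First find concert pitch: the French horn in F sounds a perfect fifth below written, so Bb5 F#4 F4 sounds Eb5 B3 Bb3.
Then write for Eb alto saxophone: it sounds a major sixth below written, so the part must be a major sixth above concert.
Eb5 → C6
B3 → G#4
Bb3 → G4

C6 G#4 G4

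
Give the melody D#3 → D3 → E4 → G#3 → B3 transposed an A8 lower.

D#3 down an augmented octave is D2.
D3 down an augmented octave is Db2.
An augmented octave down from E4 gives Eb3.
An augmented octave down from G#3 gives G2.
B3 down an augmented octave is Bb2.

D2 Db2 Eb3 G2 Bb2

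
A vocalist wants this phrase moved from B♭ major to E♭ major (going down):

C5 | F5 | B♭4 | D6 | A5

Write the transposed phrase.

F4 Bb4 Eb4 G5 D5

B♭ major to E♭ major down is a perfect fifth, so every note moves down by that interval.
C5 → F4
F5 → Bb4
Bb4 → Eb4
D6 → G5
A5 → D5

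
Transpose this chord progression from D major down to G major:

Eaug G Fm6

Aaug C Bbm6

D major down to G major is a perfect fifth; each chord root moves by that interval while the quality stays the same.
Eaug: root E down a perfect fifth → A, giving Aaug.
G: root G down a perfect fifth → C, giving C.
Fm6: root F down a perfect fifth → Bb, giving Bbm6.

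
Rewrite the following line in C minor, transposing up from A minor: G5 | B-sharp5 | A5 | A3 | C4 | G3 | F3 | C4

Bb5 D#6 C6 C4 Eb4 Bb3 Ab3 Eb4

A minor to C minor up is a minor third, so every note moves up by that interval.
G5 to Bb5
B#5 to D#6
A5 to C6
A3 to C4
C4 to Eb4
G3 to Bb3
F3 to Ab3
C4 to Eb4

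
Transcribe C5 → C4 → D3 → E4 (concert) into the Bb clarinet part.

D5 D4 E3 F#4

The Bb clarinet sounds a major second below written, so the written part must be a major second above concert — transpose each note up.
C5 to D5
C4 to D4
D3 to E3
E4 to F#4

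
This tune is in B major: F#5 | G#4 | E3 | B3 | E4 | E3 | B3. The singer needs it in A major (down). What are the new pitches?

E5 F#4 D3 A3 D4 D3 A3

From B down to A is a major second; apply that to each pitch.
F#5 to E5
G#4 to F#4
E3 to D3
B3 to A3
E4 to D4
E3 to D3
B3 to A3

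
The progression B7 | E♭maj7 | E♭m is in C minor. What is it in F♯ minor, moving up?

E#7 Amaj7 Am

C minor up to F♯ minor is an augmented fourth; each chord root moves by that interval while the quality stays the same.
B7: root B up an augmented fourth → E#, giving E#7.
E♭maj7: root E♭ up an augmented fourth → A, giving Amaj7.
E♭m: root E♭ up an augmented fourth → A, giving Am.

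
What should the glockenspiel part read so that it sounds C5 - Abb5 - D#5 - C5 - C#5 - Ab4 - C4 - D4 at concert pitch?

Written C4 sounds as C6 on the glockenspiel, so concert pitches are written a perfect fifteenth down.
C5 gives C3
Abb5 gives Abb3
D#5 gives D#3
C5 gives C3
C#5 gives C#3
Ab4 gives Ab2
C4 gives C2
D4 gives D2

C3 Abb3 D#3 C3 C#3 Ab2 C2 D2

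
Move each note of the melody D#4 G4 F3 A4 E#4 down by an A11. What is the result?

A2 Db3 Cb2 Eb3 B2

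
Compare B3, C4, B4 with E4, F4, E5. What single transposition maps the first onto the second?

up a perfect fourth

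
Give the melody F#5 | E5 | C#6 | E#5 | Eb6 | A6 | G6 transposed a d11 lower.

C##4 B#3 G##4 B##3 B4 E#5 D#5

F#5 down a diminished eleventh is C##4.
A diminished eleventh down from E5 gives B#3.
A diminished eleventh down from C#6 gives G##4.
E#5 down a diminished eleventh is B##3.
Eb6 down a diminished eleventh is B4.
A6: an eleventh down reaches E, and 16 semitones makes it E#5.
G6: an eleventh down reaches D, and 16 semitones makes it D#5.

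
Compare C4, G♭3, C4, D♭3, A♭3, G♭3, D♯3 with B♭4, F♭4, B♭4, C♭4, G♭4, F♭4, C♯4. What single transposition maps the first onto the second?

Take the first pair: C4 → Bb4. C to B spans 7 letter names, so the interval is some kind of seventh.
C4 to Bb4 is 10 semitones, which makes it a minor seventh; the second version is higher, so the direction is up.
Checking another pair — D#3 → C#4 — gives the same interval.

up a minor seventh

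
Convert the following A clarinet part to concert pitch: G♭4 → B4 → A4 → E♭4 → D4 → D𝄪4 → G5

Eb4 G#4 F#4 C4 B3 B##3 E5

Written C4 on the A clarinet sounds as A3, a minor third lower; apply that shift to every note.
Gb4 to Eb4
B4 to G#4
A4 to F#4
Eb4 to C4
D4 to B3
D##4 to B##3
G5 to E5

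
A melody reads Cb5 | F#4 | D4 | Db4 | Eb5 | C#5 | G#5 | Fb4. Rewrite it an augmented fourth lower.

Gbb4 C4 Ab3 Abb3 Bbb4 G4 D5 Cbb4

Cb5 to Gbb4
F#4 to C4
D4 to Ab3
Db4 to Abb3
Eb5 to Bbb4
C#5 to G4
G#5 to D5
Fb4 to Cbb4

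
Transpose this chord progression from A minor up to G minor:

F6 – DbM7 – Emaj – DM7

A minor up to G minor is a minor seventh; each chord root moves by that interval while the quality stays the same.
F6: root F up a minor seventh → Eb, giving Eb6.
DbM7: root Db up a minor seventh → Cb, giving CbM7.
Emaj: root E up a minor seventh → D, giving Dmaj.
DM7: root D up a minor seventh → C, giving CM7.

Eb6 CbM7 Dmaj CM7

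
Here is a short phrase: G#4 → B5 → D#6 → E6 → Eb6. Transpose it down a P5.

C#4 E5 G#5 A5 Ab5

G#4: a fifth down reaches C, and 7 semitones makes it C#4.
B5: a fifth down reaches E, and 7 semitones makes it E5.
A perfect fifth down from D#6 gives G#5.
A perfect fifth down from E6 gives A5.
Eb6 down a perfect fifth is Ab5.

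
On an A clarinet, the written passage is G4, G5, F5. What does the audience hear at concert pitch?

E4 E5 D5

Written C4 on the A clarinet sounds as A3, a minor third lower; apply that shift to every note.
G4 gives E4
G5 gives E5
F5 gives D5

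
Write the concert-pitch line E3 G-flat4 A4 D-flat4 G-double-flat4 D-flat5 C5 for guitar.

Written C4 sounds as C3 on the guitar, so concert pitches are written a perfect octave up.
E3 gives E4
Gb4 gives Gb5
A4 gives A5
Db4 gives Db5
Gbb4 gives Gbb5
Db5 gives Db6
C5 gives C6

E4 Gb5 A5 Db5 Gbb5 Db6 C6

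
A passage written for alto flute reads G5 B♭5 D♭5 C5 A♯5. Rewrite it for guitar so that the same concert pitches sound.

First find concert pitch: the alto flute sounds a perfect fourth below written, so G5 B♭5 D♭5 C5 A♯5 sounds D5 F5 Ab4 G4 E#5.
Then write for guitar: it sounds a perfect octave below written, so the part must be a perfect octave above concert.
D5 → D6
F5 → F6
Ab4 → Ab5
G4 → G5
E#5 → E#6

D6 F6 Ab5 G5 E#6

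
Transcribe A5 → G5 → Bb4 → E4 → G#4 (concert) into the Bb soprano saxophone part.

Written C4 sounds as Bb3 on the Bb soprano saxophone, so concert pitches are written a major second up.
A5 becomes B5
G5 becomes A5
Bb4 becomes C5
E4 becomes F#4
G#4 becomes A#4

B5 A5 C5 F#4 A#4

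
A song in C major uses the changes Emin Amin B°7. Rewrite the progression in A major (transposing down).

C major down to A major is a minor third; each chord root moves by that interval while the quality stays the same.
Emin: root E down a minor third → C#, giving C#min.
Amin: root A down a minor third → F#, giving F#min.
B°7: root B down a minor third → G#, giving G#°7.

C#min F#min G#°7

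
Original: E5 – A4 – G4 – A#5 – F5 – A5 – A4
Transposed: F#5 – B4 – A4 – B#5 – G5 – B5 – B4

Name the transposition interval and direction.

up a major second

Take the first pair: E5 → F#5. E to F spans 2 letter names, so the interval is some kind of second.
E5 to F#5 is 2 semitones, which makes it a major second; the second version is higher, so the direction is up.
Checking another pair — A4 → B4 — gives the same interval.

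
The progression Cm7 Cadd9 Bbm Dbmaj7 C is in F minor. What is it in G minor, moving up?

F minor up to G minor is a major second; each chord root moves by that interval while the quality stays the same.
Cm7: root C up a major second → D, giving Dm7.
Cadd9: root C up a major second → D, giving Dadd9.
Bbm: root Bb up a major second → C, giving Cm.
Dbmaj7: root Db up a major second → Eb, giving Ebmaj7.
C: root C up a major second → D, giving D.

Dm7 Dadd9 Cm Ebmaj7 D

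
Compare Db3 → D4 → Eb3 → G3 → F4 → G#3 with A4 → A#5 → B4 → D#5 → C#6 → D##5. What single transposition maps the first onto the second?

From Db3 to A4 is 12 letter names — a twelfth of some quality.
Db3 to A4 is 20 semitones, which makes it an augmented twelfth; the second version is higher, so the direction is up.
Checking another pair — G#3 → D##5 — gives the same interval.

up an augmented twelfth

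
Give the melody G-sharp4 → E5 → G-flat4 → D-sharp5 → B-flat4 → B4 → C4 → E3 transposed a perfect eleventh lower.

D#3 B3 Db3 A#3 F3 F#3 G2 B1

G#4 -> D#3
E5 -> B3
Gb4 -> Db3
D#5 -> A#3
Bb4 -> F3
B4 -> F#3
C4 -> G2
E3 -> B1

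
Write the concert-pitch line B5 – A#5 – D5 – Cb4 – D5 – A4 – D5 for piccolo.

The piccolo sounds a perfect octave above written, so the written part must be a perfect octave below concert — transpose each note down.
B5 → B4
A#5 → A#4
D5 → D4
Cb4 → Cb3
D5 → D4
A4 → A3
D5 → D4

B4 A#4 D4 Cb3 D4 A3 D4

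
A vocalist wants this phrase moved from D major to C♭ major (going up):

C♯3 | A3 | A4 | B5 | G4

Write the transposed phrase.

Bb3 Gb4 Gb5 Ab6 Fb5

D major to C♭ major up is a diminished seventh, so every note moves up by that interval.
C#3 becomes Bb3
A3 becomes Gb4
A4 becomes Gb5
B5 becomes Ab6
G4 becomes Fb5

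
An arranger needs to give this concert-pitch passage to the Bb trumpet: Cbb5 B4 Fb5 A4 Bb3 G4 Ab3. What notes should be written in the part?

Dbb5 C#5 Gb5 B4 C4 A4 Bb3

Written C4 sounds as Bb3 on the Bb trumpet, so concert pitches are written a major second up.
Cbb5 -> Dbb5
B4 -> C#5
Fb5 -> Gb5
A4 -> B4
Bb3 -> C4
G4 -> A4
Ab3 -> Bb3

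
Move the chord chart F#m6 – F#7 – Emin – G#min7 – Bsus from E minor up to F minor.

Gm6 G7 Fmin Amin7 Csus

E minor up to F minor is a minor second; each chord root moves by that interval while the quality stays the same.
F#m6: root F# up a minor second → G, giving Gm6.
F#7: root F# up a minor second → G, giving G7.
Emin: root E up a minor second → F, giving Fmin.
G#min7: root G# up a minor second → A, giving Amin7.
Bsus: root B up a minor second → C, giving Csus.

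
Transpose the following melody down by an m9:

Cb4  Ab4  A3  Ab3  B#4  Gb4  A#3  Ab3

Cb4: a ninth down reaches B, and 13 semitones makes it Bb2.
Ab4 down a minor ninth is G3.
A3: a ninth down reaches G, and 13 semitones makes it G#2.
Ab3: a ninth down reaches G, and 13 semitones makes it G2.
A minor ninth down from B#4 gives A##3.
A minor ninth down from Gb4 gives F3.
A minor ninth down from A#3 gives G##2.
Ab3 down a minor ninth is G2.

Bb2 G3 G#2 G2 A##3 F3 G##2 G2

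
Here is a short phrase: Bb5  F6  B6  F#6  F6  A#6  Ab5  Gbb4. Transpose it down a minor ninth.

A4 E5 A#5 E#5 E5 G##5 G4 Fb3

Bb5 down a minor ninth is A4.
F6: a ninth down reaches E, and 13 semitones makes it E5.
A minor ninth down from B6 gives A#5.
F#6 down a minor ninth is E#5.
F6 down a minor ninth is E5.
A#6 down a minor ninth is G##5.
Ab5: a ninth down reaches G, and 13 semitones makes it G4.
Gbb4: a ninth down reaches F, and 13 semitones makes it Fb3.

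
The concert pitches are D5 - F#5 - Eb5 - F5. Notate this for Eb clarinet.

Written C4 sounds as Eb4 on the Eb clarinet, so concert pitches are written a minor third down.
D5 → B4
F#5 → D#5
Eb5 → C5
F5 → D5

B4 D#5 C5 D5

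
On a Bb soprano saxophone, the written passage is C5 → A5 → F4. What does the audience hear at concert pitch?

The Bb soprano saxophone sounds a major second below written, so transpose each written note down a major second.
C5 gives Bb4
A5 gives G5
F4 gives Eb4

Bb4 G5 Eb4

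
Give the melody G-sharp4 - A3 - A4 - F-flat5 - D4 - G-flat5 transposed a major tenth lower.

E3 F2 F3 Dbb4 Bb2 Ebb4

G#4 to E3
A3 to F2
A4 to F3
Fb5 to Dbb4
D4 to Bb2
Gb5 to Ebb4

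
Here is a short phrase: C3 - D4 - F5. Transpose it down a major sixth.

Eb2 F3 Ab4

C3 gives Eb2
D4 gives F3
F5 gives Ab4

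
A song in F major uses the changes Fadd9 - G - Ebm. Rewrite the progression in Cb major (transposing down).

F major down to Cb major is an augmented fourth; each chord root moves by that interval while the quality stays the same.
Fadd9: root F down an augmented fourth → Cb, giving Cbadd9.
G: root G down an augmented fourth → Db, giving Db.
Ebm: root Eb down an augmented fourth → Bbb, giving Bbbm.

Cbadd9 Db Bbbm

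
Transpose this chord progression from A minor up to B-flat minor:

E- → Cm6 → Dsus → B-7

F- Dbm6 Ebsus C-7

A minor up to B-flat minor is a minor second; each chord root moves by that interval while the quality stays the same.
E-: root E up a minor second → F, giving F-.
Cm6: root C up a minor second → Db, giving Dbm6.
Dsus: root D up a minor second → Eb, giving Ebsus.
B-7: root B up a minor second → C, giving C-7.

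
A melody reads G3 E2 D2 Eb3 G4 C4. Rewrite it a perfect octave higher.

G4 E3 D3 Eb4 G5 C5

A perfect octave up from G3 gives G4.
E2: an octave up reaches E, and 12 semitones makes it E3.
D2 up a perfect octave is D3.
Eb3 up a perfect octave is Eb4.
G4: an octave up reaches G, and 12 semitones makes it G5.
C4: an octave up reaches C, and 12 semitones makes it C5.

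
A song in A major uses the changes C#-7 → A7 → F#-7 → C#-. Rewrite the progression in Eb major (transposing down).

A major down to Eb major is an augmented fourth; each chord root moves by that interval while the quality stays the same.
C#-7: root C# down an augmented fourth → G, giving G-7.
A7: root A down an augmented fourth → Eb, giving Eb7.
F#-7: root F# down an augmented fourth → C, giving C-7.
C#-: root C# down an augmented fourth → G, giving G-.

G-7 Eb7 C-7 G-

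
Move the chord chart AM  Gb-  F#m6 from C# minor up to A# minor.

F#M Eb- D#m6

C# minor up to A# minor is a major sixth; each chord root moves by that interval while the quality stays the same.
AM: root A up a major sixth → F#, giving F#M.
Gb-: root Gb up a major sixth → Eb, giving Eb-.
F#m6: root F# up a major sixth → D#, giving D#m6.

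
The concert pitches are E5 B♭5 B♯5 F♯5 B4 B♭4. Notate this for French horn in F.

B5 F6 F##6 C#6 F#5 F5

Written C4 sounds as F3 on the French horn in F, so concert pitches are written a perfect fifth up.
E5 becomes B5
Bb5 becomes F6
B#5 becomes F##6
F#5 becomes C#6
B4 becomes F#5
Bb4 becomes F5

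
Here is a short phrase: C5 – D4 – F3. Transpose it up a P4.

C5: a fourth up reaches F, and 5 semitones makes it F5.
D4: a fourth up reaches G, and 5 semitones makes it G4.
A perfect fourth up from F3 gives Bb3.

F5 G4 Bb3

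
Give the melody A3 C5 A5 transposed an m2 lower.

A3 → G#3
C5 → B4
A5 → G#5

G#3 B4 G#5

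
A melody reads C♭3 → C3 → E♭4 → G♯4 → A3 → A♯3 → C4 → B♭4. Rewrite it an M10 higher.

Cb3 to Eb4
C3 to E4
Eb4 to G5
G#4 to B#5
A3 to C#5
A#3 to C##5
C4 to E5
Bb4 to D6

Eb4 E4 G5 B#5 C#5 C##5 E5 D6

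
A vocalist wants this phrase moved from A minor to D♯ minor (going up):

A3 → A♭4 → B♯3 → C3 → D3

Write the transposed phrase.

D#4 D5 E##4 F#3 G#3

A minor to D♯ minor up is an augmented fourth, so every note moves up by that interval.
A3 -> D#4
Ab4 -> D5
B#3 -> E##4
C3 -> F#3
D3 -> G#3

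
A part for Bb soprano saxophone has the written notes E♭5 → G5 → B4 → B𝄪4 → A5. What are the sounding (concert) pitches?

The Bb soprano saxophone sounds a major second below written, so transpose each written note down a major second.
Eb5 becomes Db5
G5 becomes F5
B4 becomes A4
B##4 becomes A##4
A5 becomes G5

Db5 F5 A4 A##4 G5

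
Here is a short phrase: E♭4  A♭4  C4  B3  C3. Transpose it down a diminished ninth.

D#3 G#3 B#2 A##2 B#1

Eb4: a ninth down reaches D, and 12 semitones makes it D#3.
A diminished ninth down from Ab4 gives G#3.
C4: a ninth down reaches B, and 12 semitones makes it B#2.
B3: a ninth down reaches A, and 12 semitones makes it A##2.
C3 down a diminished ninth is B#1.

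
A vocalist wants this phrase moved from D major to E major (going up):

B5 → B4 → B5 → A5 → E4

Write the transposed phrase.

From D up to E is a major second; apply that to each pitch.
B5 gives C#6
B4 gives C#5
B5 gives C#6
A5 gives B5
E4 gives F#4

C#6 C#5 C#6 B5 F#4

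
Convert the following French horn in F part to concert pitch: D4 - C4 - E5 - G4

G3 F3 A4 C4

The French horn in F sounds a perfect fifth below written, so transpose each written note down a perfect fifth.
D4 gives G3
C4 gives F3
E5 gives A4
G4 gives C4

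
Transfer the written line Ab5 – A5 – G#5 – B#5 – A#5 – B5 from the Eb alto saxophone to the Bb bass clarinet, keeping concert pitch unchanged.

Db6 D6 C#6 E#6 D#6 E6

First find concert pitch: the Eb alto saxophone sounds a major sixth below written, so Ab5 A5 G#5 B#5 A#5 B5 sounds Cb5 C5 B4 D#5 C#5 D5.
Then write for Bb bass clarinet: it sounds a major ninth below written, so the part must be a major ninth above concert.
Cb5 → Db6
C5 → D6
B4 → C#6
D#5 → E#6
C#5 → D#6
D5 → E6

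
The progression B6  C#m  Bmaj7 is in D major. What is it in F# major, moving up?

D#6 E#m D#maj7

D major up to F# major is a major third; each chord root moves by that interval while the quality stays the same.
B6: root B up a major third → D#, giving D#6.
C#m: root C# up a major third → E#, giving E#m.
Bmaj7: root B up a major third → D#, giving D#maj7.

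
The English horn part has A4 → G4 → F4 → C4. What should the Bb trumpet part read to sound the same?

First find concert pitch: the English horn sounds a perfect fifth below written, so A4 G4 F4 C4 sounds D4 C4 Bb3 F3.
Then write for Bb trumpet: it sounds a major second below written, so the part must be a major second above concert.
D4 → E4
C4 → D4
Bb3 → C4
F3 → G3

E4 D4 C4 G3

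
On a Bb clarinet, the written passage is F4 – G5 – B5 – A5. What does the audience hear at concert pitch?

Eb4 F5 A5 G5

The Bb clarinet sounds a major second below written, so transpose each written note down a major second.
F4 -> Eb4
G5 -> F5
B5 -> A5
A5 -> G5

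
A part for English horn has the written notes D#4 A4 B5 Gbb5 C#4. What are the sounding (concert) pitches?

G#3 D4 E5 Cbb5 F#3

The English horn sounds a perfect fifth below written, so transpose each written note down a perfect fifth.
D#4 → G#3
A4 → D4
B5 → E5
Gbb5 → Cbb5
C#4 → F#3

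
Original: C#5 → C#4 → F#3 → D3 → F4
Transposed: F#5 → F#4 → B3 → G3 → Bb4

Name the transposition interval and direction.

up a perfect fourth

From C#5 to F#5 is 4 letter names — a fourth of some quality.
C#5 to F#5 is 5 semitones, which makes it a perfect fourth; the second version is higher, so the direction is up.
Checking another pair — F4 → Bb4 — gives the same interval.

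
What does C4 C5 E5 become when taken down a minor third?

A3 A4 C#5

C4 down a minor third is A3.
C5: a third down reaches A, and 3 semitones makes it A4.
E5: a third down reaches C, and 3 semitones makes it C#5.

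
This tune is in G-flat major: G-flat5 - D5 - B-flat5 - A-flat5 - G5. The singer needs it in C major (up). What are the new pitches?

C6 G#5 E6 D6 C#6

G-flat major to C major up is an augmented fourth, so every note moves up by that interval.
Gb5 gives C6
D5 gives G#5
Bb5 gives E6
Ab5 gives D6
G5 gives C#6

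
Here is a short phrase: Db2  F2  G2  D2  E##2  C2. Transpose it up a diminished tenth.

Fbb3 Abb3 Bbb3 Fb3 G#3 Ebb3

Db2 up a diminished tenth is Fbb3.
F2 up a diminished tenth is Abb3.
G2: a tenth up reaches B, and 14 semitones makes it Bbb3.
D2 up a diminished tenth is Fb3.
E##2 up a diminished tenth is G#3.
C2 up a diminished tenth is Ebb3.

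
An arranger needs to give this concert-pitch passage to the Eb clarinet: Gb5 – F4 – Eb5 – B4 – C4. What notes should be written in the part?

Eb5 D4 C5 G#4 A3

Written C4 sounds as Eb4 on the Eb clarinet, so concert pitches are written a minor third down.
Gb5 to Eb5
F4 to D4
Eb5 to C5
B4 to G#4
C4 to A3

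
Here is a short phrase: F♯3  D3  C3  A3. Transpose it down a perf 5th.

F#3 to B2
D3 to G2
C3 to F2
A3 to D3

B2 G2 F2 D3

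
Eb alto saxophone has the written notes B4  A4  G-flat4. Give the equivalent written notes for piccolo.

D3 C3 Bbb2

First find concert pitch: the Eb alto saxophone sounds a major sixth below written, so B4 A4 G-flat4 sounds D4 C4 Bbb3.
Then write for piccolo: it sounds a perfect octave above written, so the part must be a perfect octave below concert.
D4 → D3
C4 → C3
Bbb3 → Bbb2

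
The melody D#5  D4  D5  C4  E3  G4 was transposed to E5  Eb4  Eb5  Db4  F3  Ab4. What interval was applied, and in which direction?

Take the first pair: D#5 → E5. D to E spans 2 letter names, so the interval is some kind of second.
D#5 to E5 is 1 semitone, which makes it a minor second; the second version is higher, so the direction is up.
Checking another pair — G4 → Ab4 — gives the same interval.

up a minor second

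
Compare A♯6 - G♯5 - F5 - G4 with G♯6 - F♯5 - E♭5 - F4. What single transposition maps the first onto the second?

Take the first pair: A#6 → G#6. A to G spans 2 letter names, so the interval is some kind of second.
G#6 to A#6 is 2 semitones, which makes it a major second; the second version is lower, so the direction is down.
Checking another pair — G4 → F4 — gives the same interval.

down a major second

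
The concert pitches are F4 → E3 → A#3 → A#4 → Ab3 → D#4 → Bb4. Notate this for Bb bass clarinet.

G5 F#4 B#4 B#5 Bb4 E#5 C6

Written C4 sounds as Bb2 on the Bb bass clarinet, so concert pitches are written a major ninth up.
F4 gives G5
E3 gives F#4
A#3 gives B#4
A#4 gives B#5
Ab3 gives Bb4
D#4 gives E#5
Bb4 gives C6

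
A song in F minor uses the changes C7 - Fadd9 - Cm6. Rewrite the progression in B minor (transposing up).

F#7 Badd9 F#m6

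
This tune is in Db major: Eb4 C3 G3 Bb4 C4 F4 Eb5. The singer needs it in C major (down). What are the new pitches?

From Db down to C is a minor second; apply that to each pitch.
Eb4 -> D4
C3 -> B2
G3 -> F#3
Bb4 -> A4
C4 -> B3
F4 -> E4
Eb5 -> D5

D4 B2 F#3 A4 B3 E4 D5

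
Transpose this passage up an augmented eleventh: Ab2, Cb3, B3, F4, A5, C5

D4 F4 E#5 B5 D#7 F#6

Ab2 up an augmented eleventh is D4.
Cb3 up an augmented eleventh is F4.
B3 up an augmented eleventh is E#5.
An augmented eleventh up from F4 gives B5.
A5: an eleventh up reaches D, and 18 semitones makes it D#7.
C5 up an augmented eleventh is F#6.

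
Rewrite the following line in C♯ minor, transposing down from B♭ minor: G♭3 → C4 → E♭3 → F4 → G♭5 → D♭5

B♭ minor to C♯ minor down is a diminished seventh, so every note moves down by that interval.
Gb3 to A2
C4 to D#3
Eb3 to F#2
F4 to G#3
Gb5 to A4
Db5 to E4

A2 D#3 F#2 G#3 A4 E4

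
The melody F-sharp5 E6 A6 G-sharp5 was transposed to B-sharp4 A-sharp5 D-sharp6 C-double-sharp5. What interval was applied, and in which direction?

Take the first pair: F#5 → B#4. F to B spans 5 letter names, so the interval is some kind of fifth.
B#4 to F#5 is 6 semitones, which makes it a diminished fifth; the second version is lower, so the direction is down.
Checking another pair — G#5 → C##5 — gives the same interval.

down a diminished fifth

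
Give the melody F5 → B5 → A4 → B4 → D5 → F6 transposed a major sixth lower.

Ab4 D5 C4 D4 F4 Ab5

F5 becomes Ab4
B5 becomes D5
A4 becomes C4
B4 becomes D4
D5 becomes F4
F6 becomes Ab5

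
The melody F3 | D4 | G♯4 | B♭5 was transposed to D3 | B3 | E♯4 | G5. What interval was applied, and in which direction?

down a minor third

Take the first pair: F3 → D3. F to D spans 3 letter names, so the interval is some kind of third.
D3 to F3 is 3 semitones, which makes it a minor third; the second version is lower, so the direction is down.
Checking another pair — Bb5 → G5 — gives the same interval.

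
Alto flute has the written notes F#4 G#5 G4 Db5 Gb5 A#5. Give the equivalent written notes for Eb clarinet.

A#3 B#4 B3 F4 Bb4 C##5

First find concert pitch: the alto flute sounds a perfect fourth below written, so F#4 G#5 G4 Db5 Gb5 A#5 sounds C#4 D#5 D4 Ab4 Db5 E#5.
Then write for Eb clarinet: it sounds a minor third above written, so the part must be a minor third below concert.
C#4 → A#3
D#5 → B#4
D4 → B3
Ab4 → F4
Db5 → Bb4
E#5 → C##5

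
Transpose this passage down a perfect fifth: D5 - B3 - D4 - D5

D5 -> G4
B3 -> E3
D4 -> G3
D5 -> G4

G4 E3 G3 G4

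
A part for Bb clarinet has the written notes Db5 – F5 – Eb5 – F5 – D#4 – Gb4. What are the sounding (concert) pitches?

Cb5 Eb5 Db5 Eb5 C#4 Fb4

The Bb clarinet sounds a major second below written, so transpose each written note down a major second.
Db5 -> Cb5
F5 -> Eb5
Eb5 -> Db5
F5 -> Eb5
D#4 -> C#4
Gb4 -> Fb4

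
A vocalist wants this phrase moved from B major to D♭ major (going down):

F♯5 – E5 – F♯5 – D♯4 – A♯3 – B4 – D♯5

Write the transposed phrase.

From B down to D♭ is an augmented sixth; apply that to each pitch.
F#5 gives Ab4
E5 gives Gb4
F#5 gives Ab4
D#4 gives F3
A#3 gives C3
B4 gives Db4
D#5 gives F4

Ab4 Gb4 Ab4 F3 C3 Db4 F4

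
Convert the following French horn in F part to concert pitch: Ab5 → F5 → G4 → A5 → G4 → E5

Db5 Bb4 C4 D5 C4 A4

The French horn in F sounds a perfect fifth below written, so transpose each written note down a perfect fifth.
Ab5 gives Db5
F5 gives Bb4
G4 gives C4
A5 gives D5
G4 gives C4
E5 gives A4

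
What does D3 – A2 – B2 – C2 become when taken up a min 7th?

D3 → C4
A2 → G3
B2 → A3
C2 → Bb2

C4 G3 A3 Bb2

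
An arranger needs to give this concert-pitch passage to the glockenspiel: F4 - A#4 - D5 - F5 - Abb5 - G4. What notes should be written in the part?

The glockenspiel sounds a perfect fifteenth above written, so the written part must be a perfect fifteenth below concert — transpose each note down.
F4 gives F2
A#4 gives A#2
D5 gives D3
F5 gives F3
Abb5 gives Abb3
G4 gives G2

F2 A#2 D3 F3 Abb3 G2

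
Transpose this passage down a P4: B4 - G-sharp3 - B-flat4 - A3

F#4 D#3 F4 E3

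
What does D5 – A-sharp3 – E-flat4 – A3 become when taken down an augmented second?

Cb5 G3 Dbb4 Gb3

D5: a second down reaches C, and 3 semitones makes it Cb5.
A#3: a second down reaches G, and 3 semitones makes it G3.
Eb4 down an augmented second is Dbb4.
An augmented second down from A3 gives Gb3.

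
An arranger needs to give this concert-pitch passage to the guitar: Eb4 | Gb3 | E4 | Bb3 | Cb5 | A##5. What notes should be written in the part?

The guitar sounds a perfect octave below written, so the written part must be a perfect octave above concert — transpose each note up.
Eb4 to Eb5
Gb3 to Gb4
E4 to E5
Bb3 to Bb4
Cb5 to Cb6
A##5 to A##6

Eb5 Gb4 E5 Bb4 Cb6 A##6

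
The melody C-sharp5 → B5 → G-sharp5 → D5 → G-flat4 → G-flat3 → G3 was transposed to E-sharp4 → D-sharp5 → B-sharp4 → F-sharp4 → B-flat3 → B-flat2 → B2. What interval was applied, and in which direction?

Take the first pair: C#5 → E#4. C to E spans 6 letter names, so the interval is some kind of sixth.
E#4 to C#5 is 8 semitones, which makes it a minor sixth; the second version is lower, so the direction is down.
Checking another pair — G3 → B2 — gives the same interval.

down a minor sixth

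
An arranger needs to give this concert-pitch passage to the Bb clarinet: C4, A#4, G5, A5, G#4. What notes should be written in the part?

Written C4 sounds as Bb3 on the Bb clarinet, so concert pitches are written a major second up.
C4 gives D4
A#4 gives B#4
G5 gives A5
A5 gives B5
G#4 gives A#4

D4 B#4 A5 B5 A#4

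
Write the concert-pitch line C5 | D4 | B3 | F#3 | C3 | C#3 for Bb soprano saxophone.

D5 E4 C#4 G#3 D3 D#3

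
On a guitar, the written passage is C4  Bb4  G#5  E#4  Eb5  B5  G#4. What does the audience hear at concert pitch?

C3 Bb3 G#4 E#3 Eb4 B4 G#3

The guitar sounds a perfect octave below written, so transpose each written note down a perfect octave.
C4 -> C3
Bb4 -> Bb3
G#5 -> G#4
E#4 -> E#3
Eb5 -> Eb4
B5 -> B4
G#4 -> G#3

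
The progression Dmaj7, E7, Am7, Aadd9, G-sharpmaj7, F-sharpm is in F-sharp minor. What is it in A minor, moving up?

F-sharp minor up to A minor is a minor third; each chord root moves by that interval while the quality stays the same.
Dmaj7: root D up a minor third → F, giving Fmaj7.
E7: root E up a minor third → G, giving G7.
Am7: root A up a minor third → C, giving Cm7.
Aadd9: root A up a minor third → C, giving Cadd9.
G-sharpmaj7: root G-sharp up a minor third → B, giving Bmaj7.
F-sharpm: root F-sharp up a minor third → A, giving Am.

Fmaj7 G7 Cm7 Cadd9 Bmaj7 Am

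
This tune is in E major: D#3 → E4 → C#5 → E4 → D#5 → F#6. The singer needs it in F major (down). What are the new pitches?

E2 F3 D4 F3 E4 G5

From E down to F is a major seventh; apply that to each pitch.
D#3 -> E2
E4 -> F3
C#5 -> D4
E4 -> F3
D#5 -> E4
F#6 -> G5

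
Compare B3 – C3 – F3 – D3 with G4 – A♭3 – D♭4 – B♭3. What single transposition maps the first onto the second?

up a minor sixth

Take the first pair: B3 → G4. B to G spans 6 letter names, so the interval is some kind of sixth.
B3 to G4 is 8 semitones, which makes it a minor sixth; the second version is higher, so the direction is up.
Checking another pair — D3 → Bb3 — gives the same interval.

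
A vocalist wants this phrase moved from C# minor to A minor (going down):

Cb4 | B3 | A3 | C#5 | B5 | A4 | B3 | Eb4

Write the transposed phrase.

C# minor to A minor down is a major third, so every note moves down by that interval.
Cb4 to Abb3
B3 to G3
A3 to F3
C#5 to A4
B5 to G5
A4 to F4
B3 to G3
Eb4 to Cb4

Abb3 G3 F3 A4 G5 F4 G3 Cb4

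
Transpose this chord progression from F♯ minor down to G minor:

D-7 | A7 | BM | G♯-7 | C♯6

F♯ minor down to G minor is a major seventh; each chord root moves by that interval while the quality stays the same.
D-7: root D down a major seventh → Eb, giving Eb-7.
A7: root A down a major seventh → Bb, giving Bb7.
BM: root B down a major seventh → C, giving CM.
G♯-7: root G♯ down a major seventh → A, giving A-7.
C♯6: root C♯ down a major seventh → D, giving D6.

Eb-7 Bb7 CM A-7 D6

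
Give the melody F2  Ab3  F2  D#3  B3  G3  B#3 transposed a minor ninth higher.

Gb3 Bbb4 Gb3 E4 C5 Ab4 C#5

F2 becomes Gb3
Ab3 becomes Bbb4
F2 becomes Gb3
D#3 becomes E4
B3 becomes C5
G3 becomes Ab4
B#3 becomes C#5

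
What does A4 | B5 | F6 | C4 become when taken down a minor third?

A4 down a minor third is F#4.
B5 down a minor third is G#5.
A minor third down from F6 gives D6.
A minor third down from C4 gives A3.

F#4 G#5 D6 A3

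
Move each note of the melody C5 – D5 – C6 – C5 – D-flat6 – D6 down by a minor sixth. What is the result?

C5 → E4
D5 → F#4
C6 → E5
C5 → E4
Db6 → F5
D6 → F#5

E4 F#4 E5 E4 F5 F#5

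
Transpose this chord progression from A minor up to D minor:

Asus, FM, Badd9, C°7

Dsus BbM Eadd9 F°7

A minor up to D minor is a perfect fourth; each chord root moves by that interval while the quality stays the same.
Asus: root A up a perfect fourth → D, giving Dsus.
FM: root F up a perfect fourth → Bb, giving BbM.
Badd9: root B up a perfect fourth → E, giving Eadd9.
C°7: root C up a perfect fourth → F, giving F°7.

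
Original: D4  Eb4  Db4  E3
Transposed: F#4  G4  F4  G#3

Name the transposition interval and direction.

Take the first pair: D4 → F#4. D to F spans 3 letter names, so the interval is some kind of third.
D4 to F#4 is 4 semitones, which makes it a major third; the second version is higher, so the direction is up.
Checking another pair — E3 → G#3 — gives the same interval.

up a major third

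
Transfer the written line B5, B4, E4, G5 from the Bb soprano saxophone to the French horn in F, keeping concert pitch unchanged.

E6 E5 A4 C6

First find concert pitch: the Bb soprano saxophone sounds a major second below written, so B5 B4 E4 G5 sounds A5 A4 D4 F5.
Then write for French horn in F: it sounds a perfect fifth below written, so the part must be a perfect fifth above concert.
A5 → E6
A4 → E5
D4 → A4
F5 → C6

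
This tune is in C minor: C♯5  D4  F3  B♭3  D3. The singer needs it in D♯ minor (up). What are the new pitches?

D##5 E#4 G#3 C#4 E#3

From C up to D♯ is an augmented second; apply that to each pitch.
C#5 becomes D##5
D4 becomes E#4
F3 becomes G#3
Bb3 becomes C#4
D3 becomes E#3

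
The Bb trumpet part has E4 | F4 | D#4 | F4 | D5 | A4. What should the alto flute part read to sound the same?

First find concert pitch: the Bb trumpet sounds a major second below written, so E4 F4 D#4 F4 D5 A4 sounds D4 Eb4 C#4 Eb4 C5 G4.
Then write for alto flute: it sounds a perfect fourth below written, so the part must be a perfect fourth above concert.
D4 → G4
Eb4 → Ab4
C#4 → F#4
Eb4 → Ab4
C5 → F5
G4 → C5

G4 Ab4 F#4 Ab4 F5 C5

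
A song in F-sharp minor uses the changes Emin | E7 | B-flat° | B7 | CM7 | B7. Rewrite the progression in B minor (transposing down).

Amin A7 Eb° E7 FM7 E7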